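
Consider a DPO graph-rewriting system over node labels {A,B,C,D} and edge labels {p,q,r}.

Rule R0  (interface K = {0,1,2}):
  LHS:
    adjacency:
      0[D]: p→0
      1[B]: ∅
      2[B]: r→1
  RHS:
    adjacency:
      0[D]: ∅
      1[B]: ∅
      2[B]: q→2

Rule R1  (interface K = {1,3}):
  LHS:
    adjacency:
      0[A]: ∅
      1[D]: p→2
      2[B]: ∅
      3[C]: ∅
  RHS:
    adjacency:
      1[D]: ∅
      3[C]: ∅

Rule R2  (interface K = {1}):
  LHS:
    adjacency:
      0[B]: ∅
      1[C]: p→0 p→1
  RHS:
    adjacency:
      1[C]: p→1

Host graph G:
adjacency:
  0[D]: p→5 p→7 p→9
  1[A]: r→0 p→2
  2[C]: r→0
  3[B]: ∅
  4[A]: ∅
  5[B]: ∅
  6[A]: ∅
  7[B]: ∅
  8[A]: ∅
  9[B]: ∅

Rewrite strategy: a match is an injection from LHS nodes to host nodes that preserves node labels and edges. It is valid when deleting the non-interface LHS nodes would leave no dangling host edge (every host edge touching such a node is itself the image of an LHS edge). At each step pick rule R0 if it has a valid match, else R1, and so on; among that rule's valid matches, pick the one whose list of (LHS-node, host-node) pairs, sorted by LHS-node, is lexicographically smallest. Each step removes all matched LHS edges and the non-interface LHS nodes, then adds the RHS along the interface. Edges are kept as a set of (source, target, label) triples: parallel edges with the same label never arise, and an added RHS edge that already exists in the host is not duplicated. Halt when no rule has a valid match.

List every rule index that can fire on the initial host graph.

R0: no valid match — LHS pattern not found
R1: 9 valid matches — {0↦4, 1↦0, 2↦5, 3↦2}, {0↦4, 1↦0, 2↦7, 3↦2}, {0↦4, 1↦0, 2↦9, 3↦2} (+6 more)
R2: no valid match — LHS pattern not found

Answer: [R1]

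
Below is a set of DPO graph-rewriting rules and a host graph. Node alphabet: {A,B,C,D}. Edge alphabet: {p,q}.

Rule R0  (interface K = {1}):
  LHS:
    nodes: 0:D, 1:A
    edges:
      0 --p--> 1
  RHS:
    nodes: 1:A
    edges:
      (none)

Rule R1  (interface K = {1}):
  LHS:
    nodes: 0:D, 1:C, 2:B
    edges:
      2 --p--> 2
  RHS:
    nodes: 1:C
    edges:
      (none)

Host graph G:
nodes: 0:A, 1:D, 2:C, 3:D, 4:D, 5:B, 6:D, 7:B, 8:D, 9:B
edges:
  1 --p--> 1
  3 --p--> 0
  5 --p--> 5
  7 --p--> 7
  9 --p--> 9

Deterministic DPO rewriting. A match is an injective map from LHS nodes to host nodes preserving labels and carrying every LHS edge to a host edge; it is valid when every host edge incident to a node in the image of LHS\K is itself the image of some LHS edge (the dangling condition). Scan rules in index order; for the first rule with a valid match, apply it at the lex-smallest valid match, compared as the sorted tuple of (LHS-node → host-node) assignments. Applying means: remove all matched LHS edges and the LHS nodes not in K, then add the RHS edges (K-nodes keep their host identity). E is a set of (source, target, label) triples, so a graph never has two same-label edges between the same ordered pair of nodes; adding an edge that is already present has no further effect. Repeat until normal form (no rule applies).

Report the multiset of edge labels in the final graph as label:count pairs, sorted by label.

initial: |V|=10 |E|=5  E = 1-p->1 3-p->0 5-p->5 7-p->7 9-p->9
step 1: apply R0 at {0↦3, 1↦0}  → |V|=9 |E|=4  E = 1-p->1 5-p->5 7-p->7 9-p->9
step 2: apply R1 at {0↦4, 1↦2, 2↦5}  → |V|=7 |E|=3  E = 1-p->1 7-p->7 9-p->9
step 3: apply R1 at {0↦6, 1↦2, 2↦7}  → |V|=5 |E|=2  E = 1-p->1 9-p->9
step 4: apply R1 at {0↦8, 1↦2, 2↦9}  → |V|=3 |E|=1  E = 1-p->1
final graph: no rule applies after step 4
NF edges: [(1, 1, 'p')]

Answer: p:1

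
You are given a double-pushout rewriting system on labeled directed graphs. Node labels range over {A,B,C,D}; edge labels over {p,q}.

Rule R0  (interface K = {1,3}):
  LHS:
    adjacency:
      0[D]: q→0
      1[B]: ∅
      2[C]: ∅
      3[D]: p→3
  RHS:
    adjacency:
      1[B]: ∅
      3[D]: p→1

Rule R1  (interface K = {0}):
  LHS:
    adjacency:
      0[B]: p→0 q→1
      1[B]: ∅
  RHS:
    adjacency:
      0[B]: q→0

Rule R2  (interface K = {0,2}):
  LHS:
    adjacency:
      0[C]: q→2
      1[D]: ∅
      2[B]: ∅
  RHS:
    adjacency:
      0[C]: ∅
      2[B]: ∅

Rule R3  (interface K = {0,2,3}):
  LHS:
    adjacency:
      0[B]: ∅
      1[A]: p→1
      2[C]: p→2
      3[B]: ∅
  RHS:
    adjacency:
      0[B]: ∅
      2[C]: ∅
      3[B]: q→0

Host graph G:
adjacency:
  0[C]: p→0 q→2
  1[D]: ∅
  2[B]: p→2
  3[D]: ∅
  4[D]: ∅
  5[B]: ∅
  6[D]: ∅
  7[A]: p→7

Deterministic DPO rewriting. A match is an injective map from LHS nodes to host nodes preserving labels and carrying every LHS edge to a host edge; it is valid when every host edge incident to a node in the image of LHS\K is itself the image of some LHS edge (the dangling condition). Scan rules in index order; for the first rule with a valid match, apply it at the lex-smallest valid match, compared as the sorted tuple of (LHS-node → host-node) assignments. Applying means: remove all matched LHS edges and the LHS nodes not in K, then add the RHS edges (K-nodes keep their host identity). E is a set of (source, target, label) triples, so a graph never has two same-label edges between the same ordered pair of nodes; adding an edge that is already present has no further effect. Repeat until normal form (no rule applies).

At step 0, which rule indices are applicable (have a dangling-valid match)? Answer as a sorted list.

R0: no valid match — LHS pattern not found
R1: no valid match — LHS pattern not found
R2: 4 valid matches — {0↦0, 1↦1, 2↦2}, {0↦0, 1↦3, 2↦2}, {0↦0, 1↦4, 2↦2} (+1 more)
R3: 2 valid matches — {0↦2, 1↦7, 2↦0, 3↦5}, {0↦5, 1↦7, 2↦0, 3↦2}

Answer: [R2,R3]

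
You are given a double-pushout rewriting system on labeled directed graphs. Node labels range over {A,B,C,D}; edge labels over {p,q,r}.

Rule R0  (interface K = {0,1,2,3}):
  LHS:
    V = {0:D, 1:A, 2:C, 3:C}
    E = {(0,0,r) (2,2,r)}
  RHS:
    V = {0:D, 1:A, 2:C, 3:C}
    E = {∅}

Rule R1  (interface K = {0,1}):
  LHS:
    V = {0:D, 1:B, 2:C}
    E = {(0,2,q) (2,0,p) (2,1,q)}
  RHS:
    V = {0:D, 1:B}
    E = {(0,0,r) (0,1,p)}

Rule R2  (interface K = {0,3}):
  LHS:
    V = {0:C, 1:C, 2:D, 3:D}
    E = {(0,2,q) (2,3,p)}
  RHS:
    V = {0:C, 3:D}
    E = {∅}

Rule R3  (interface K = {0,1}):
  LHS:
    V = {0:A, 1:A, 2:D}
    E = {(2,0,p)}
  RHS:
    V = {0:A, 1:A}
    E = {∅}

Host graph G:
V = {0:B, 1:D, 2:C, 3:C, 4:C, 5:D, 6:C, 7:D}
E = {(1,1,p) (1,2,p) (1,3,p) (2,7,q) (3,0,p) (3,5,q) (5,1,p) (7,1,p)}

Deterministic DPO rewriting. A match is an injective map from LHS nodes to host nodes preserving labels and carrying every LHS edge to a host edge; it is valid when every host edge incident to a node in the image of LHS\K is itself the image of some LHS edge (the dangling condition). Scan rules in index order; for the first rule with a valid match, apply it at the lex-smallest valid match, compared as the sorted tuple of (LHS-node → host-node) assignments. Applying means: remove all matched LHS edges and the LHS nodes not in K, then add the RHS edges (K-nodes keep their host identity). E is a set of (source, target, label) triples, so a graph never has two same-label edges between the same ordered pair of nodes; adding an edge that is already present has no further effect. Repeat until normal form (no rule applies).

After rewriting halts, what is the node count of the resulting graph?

start.  V:8 E:8  edges: 1-p->1 1-p->2 1-p->3 2-q->7 3-p->0 3-q->5 5-p->1 7-p->1
1. fire R2 via {0↦2, 1↦4, 2↦7, 3↦1}  →  V:6 E:6  edges: 1-p->1 1-p->2 1-p->3 3-p->0 3-q->5 5-p->1
2. fire R2 via {0↦3, 1↦6, 2↦5, 3↦1}  →  V:4 E:4  edges: 1-p->1 1-p->2 1-p->3 3-p->0
halt: no rule applies after step 2
NF nodes: {0:B, 1:D, 2:C, 3:C}

Answer: 4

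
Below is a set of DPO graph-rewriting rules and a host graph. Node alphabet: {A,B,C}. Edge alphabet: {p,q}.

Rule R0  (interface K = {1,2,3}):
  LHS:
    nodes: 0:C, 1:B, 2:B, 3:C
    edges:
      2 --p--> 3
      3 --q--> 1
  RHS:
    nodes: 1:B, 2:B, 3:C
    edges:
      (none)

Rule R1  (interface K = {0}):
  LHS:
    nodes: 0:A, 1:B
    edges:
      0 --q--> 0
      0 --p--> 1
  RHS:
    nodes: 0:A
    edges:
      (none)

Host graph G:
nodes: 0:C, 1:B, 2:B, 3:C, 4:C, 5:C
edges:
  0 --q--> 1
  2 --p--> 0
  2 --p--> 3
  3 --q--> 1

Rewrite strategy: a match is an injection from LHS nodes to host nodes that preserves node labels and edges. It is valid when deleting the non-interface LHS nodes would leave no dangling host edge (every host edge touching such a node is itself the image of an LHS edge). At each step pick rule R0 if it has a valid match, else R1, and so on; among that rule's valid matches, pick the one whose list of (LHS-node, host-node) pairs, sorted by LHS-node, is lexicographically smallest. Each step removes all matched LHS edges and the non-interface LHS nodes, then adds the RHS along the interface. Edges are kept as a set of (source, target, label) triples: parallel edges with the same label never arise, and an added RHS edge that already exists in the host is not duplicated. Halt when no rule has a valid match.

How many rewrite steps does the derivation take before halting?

Answer: 2

Rewrite trace:
[0] host  ⇒  6 nodes, 4 edges  {0-q->1 2-p->0 2-p->3 3-q->1}
[1] R0 @ {0↦4, 1↦1, 2↦2, 3↦0}  ⇒  5 nodes, 2 edges  {2-p->3 3-q->1}
[2] R0 @ {0↦0, 1↦1, 2↦2, 3↦3}  ⇒  4 nodes, 0 edges  {∅}
final graph: no rule applies after step 2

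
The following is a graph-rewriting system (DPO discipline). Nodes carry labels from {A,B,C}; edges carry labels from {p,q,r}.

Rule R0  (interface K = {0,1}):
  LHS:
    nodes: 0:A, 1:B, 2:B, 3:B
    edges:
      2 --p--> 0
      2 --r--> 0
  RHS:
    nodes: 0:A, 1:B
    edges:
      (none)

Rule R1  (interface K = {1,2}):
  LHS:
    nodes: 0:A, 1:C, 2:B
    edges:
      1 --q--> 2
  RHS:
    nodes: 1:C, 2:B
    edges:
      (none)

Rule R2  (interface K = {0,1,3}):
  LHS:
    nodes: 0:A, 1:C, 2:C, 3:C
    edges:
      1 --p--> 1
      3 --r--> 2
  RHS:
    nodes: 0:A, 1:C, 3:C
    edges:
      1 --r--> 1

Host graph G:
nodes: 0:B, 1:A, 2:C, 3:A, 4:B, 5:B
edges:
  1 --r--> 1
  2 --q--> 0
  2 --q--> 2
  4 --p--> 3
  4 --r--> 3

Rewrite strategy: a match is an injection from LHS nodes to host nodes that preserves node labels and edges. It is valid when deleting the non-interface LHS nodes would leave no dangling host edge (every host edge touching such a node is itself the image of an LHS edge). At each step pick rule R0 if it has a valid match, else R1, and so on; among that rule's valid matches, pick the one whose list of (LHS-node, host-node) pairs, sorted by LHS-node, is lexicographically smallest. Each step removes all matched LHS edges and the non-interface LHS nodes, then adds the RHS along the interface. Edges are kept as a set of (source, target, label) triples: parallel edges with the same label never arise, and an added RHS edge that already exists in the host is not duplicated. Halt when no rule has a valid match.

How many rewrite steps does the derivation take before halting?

Answer: 2

Steps:
[0] host  ⇒  6 nodes, 5 edges  {1-r->1 2-q->0 2-q->2 4-p->3 4-r->3}
[1] R0 @ {0↦3, 1↦0, 2↦4, 3↦5}  ⇒  4 nodes, 3 edges  {1-r->1 2-q->0 2-q->2}
[2] R1 @ {0↦3, 1↦2, 2↦0}  ⇒  3 nodes, 2 edges  {1-r->1 2-q->2}
normal form: no rule applies after step 2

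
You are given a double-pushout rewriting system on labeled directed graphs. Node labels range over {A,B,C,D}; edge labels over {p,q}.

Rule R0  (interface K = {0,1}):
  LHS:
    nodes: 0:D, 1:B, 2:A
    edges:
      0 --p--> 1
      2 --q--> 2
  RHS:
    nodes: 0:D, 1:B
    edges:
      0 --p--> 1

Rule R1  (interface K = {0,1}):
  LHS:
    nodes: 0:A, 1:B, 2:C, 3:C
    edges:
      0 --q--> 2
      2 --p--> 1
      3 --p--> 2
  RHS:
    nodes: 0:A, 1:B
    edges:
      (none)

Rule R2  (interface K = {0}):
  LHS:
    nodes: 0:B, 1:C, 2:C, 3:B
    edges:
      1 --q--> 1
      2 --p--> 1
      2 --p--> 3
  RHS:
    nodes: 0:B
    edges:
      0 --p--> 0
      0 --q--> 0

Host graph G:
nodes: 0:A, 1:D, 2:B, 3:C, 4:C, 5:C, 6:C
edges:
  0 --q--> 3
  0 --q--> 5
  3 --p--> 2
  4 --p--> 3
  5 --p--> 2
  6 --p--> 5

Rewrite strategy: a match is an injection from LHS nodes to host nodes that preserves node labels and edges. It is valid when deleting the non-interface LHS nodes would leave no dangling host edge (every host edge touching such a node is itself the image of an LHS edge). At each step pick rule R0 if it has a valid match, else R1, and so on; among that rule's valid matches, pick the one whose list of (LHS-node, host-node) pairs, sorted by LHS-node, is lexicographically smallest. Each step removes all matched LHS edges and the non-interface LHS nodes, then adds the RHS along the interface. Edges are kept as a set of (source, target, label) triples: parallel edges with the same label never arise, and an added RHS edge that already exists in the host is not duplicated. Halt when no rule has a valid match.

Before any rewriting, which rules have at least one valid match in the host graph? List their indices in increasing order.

Answer: [R1]

Derivation:
R0: no valid match — LHS pattern not found
R1: 2 valid matches — {0↦0, 1↦2, 2↦3, 3↦4}, {0↦0, 1↦2, 2↦5, 3↦6}
R2: no valid match — LHS pattern not found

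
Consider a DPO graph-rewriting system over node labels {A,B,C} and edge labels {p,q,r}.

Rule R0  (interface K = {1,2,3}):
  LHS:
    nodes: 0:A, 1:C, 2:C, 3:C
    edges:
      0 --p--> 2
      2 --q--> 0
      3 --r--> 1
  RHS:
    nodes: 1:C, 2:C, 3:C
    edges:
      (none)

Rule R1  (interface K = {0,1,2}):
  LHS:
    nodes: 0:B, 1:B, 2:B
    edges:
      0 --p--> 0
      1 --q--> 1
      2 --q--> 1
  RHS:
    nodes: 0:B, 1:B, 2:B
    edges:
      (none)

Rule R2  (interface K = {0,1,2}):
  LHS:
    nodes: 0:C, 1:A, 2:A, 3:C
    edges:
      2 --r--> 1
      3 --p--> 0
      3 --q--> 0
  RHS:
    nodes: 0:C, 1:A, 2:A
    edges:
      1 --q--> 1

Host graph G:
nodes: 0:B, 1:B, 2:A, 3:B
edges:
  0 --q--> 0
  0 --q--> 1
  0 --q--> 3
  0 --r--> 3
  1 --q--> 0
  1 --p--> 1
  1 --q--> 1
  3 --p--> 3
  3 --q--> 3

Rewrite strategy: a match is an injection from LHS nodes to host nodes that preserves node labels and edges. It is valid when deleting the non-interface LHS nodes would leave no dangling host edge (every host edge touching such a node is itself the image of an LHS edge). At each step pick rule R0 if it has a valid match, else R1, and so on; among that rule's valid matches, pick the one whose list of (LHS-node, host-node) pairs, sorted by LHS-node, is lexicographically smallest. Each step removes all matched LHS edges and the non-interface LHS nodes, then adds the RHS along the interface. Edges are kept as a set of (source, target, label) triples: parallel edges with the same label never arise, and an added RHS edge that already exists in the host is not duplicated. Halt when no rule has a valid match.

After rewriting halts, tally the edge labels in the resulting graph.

Answer: q:2 r:1

Derivation:
[0] host  ⇒  4 nodes, 9 edges  {0-q->0 0-q->1 0-q->3 0-r->3 1-q->0 1-p->1 1-q->1 3-p->3 3-q->3}
[1] R1 @ {0↦1, 1↦3, 2↦0}  ⇒  4 nodes, 6 edges  {0-q->0 0-q->1 0-r->3 1-q->0 1-q->1 3-p->3}
[2] R1 @ {0↦3, 1↦0, 2↦1}  ⇒  4 nodes, 3 edges  {0-q->1 0-r->3 1-q->1}
final graph: no rule applies after step 2
NF edges: [(0, 1, 'q'), (0, 3, 'r'), (1, 1, 'q')]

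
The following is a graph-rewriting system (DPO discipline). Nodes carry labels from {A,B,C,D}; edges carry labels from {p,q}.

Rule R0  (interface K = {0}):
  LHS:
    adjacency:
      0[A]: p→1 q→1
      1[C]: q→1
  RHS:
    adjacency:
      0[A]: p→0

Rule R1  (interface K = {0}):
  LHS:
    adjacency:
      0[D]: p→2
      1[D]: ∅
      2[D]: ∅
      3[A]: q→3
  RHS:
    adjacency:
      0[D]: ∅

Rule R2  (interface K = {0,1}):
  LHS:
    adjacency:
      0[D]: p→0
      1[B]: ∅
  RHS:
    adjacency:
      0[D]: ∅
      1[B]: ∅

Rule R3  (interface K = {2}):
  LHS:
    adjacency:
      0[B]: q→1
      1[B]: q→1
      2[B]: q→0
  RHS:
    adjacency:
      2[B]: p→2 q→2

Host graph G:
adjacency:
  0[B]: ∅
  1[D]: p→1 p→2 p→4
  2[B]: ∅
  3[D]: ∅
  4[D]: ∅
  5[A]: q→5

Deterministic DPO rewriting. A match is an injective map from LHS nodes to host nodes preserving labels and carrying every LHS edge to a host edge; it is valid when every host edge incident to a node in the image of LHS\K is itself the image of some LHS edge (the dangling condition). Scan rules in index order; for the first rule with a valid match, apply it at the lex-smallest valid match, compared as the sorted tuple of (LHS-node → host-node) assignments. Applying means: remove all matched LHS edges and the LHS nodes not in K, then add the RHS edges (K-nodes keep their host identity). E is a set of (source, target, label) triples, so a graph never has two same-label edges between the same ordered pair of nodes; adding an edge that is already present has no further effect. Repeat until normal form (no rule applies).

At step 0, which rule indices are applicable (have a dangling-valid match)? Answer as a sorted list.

Answer: [R1,R2]

Steps:
R0: no valid match — LHS pattern not found
R1: 1 valid match — {0↦1, 1↦3, 2↦4, 3↦5}
R2: 2 valid matches — {0↦1, 1↦0}, {0↦1, 1↦2}
R3: no valid match — LHS pattern not found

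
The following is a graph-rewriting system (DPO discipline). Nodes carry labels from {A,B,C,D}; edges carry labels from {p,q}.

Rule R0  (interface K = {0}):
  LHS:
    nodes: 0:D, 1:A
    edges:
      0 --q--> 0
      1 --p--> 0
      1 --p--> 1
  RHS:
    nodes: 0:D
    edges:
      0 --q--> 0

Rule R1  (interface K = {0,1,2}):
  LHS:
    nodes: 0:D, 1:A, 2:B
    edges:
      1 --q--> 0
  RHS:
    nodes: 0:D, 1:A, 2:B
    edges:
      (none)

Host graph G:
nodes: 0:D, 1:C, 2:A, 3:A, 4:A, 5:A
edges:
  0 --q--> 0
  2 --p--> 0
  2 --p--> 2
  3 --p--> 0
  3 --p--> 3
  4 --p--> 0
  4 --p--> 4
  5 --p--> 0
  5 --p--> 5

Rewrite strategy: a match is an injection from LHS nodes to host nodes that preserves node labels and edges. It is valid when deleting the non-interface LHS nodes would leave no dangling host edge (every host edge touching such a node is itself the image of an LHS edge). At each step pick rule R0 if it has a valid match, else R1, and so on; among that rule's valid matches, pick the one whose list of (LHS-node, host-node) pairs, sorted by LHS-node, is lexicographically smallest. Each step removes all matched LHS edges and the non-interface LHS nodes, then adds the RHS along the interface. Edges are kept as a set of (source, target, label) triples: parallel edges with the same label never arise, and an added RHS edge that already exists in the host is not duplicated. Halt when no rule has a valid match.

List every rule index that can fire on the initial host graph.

R0: 4 valid matches — {0↦0, 1↦2}, {0↦0, 1↦3}, {0↦0, 1↦4} (+1 more)
R1: no valid match — LHS pattern not found

Answer: [R0]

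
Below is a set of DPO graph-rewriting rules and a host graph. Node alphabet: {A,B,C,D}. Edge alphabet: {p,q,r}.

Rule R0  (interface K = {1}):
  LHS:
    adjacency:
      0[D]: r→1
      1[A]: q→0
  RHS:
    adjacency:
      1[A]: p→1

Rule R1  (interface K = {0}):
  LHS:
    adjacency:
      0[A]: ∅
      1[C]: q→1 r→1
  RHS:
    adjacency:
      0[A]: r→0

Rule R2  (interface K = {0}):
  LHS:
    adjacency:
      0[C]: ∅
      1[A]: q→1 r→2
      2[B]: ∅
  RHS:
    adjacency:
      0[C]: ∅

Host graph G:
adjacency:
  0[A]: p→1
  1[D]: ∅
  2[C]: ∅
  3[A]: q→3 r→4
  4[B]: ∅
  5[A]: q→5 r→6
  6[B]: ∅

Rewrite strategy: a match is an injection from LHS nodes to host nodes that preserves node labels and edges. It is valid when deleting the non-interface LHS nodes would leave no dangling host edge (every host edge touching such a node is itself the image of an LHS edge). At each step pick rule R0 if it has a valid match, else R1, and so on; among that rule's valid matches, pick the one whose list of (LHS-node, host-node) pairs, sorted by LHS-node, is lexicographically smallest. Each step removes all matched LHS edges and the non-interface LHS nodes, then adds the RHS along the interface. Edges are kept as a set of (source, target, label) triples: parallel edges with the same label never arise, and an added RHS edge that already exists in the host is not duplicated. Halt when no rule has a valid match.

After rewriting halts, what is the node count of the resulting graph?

initial: |V|=7 |E|=5  E = 0-p->1 3-q->3 3-r->4 5-q->5 5-r->6
step 1: apply R2 at {0↦2, 1↦3, 2↦4}  → |V|=5 |E|=3  E = 0-p->1 5-q->5 5-r->6
step 2: apply R2 at {0↦2, 1↦5, 2↦6}  → |V|=3 |E|=1  E = 0-p->1
halt: no rule applies after step 2
NF nodes: {0:A, 1:D, 2:C}

Answer: 3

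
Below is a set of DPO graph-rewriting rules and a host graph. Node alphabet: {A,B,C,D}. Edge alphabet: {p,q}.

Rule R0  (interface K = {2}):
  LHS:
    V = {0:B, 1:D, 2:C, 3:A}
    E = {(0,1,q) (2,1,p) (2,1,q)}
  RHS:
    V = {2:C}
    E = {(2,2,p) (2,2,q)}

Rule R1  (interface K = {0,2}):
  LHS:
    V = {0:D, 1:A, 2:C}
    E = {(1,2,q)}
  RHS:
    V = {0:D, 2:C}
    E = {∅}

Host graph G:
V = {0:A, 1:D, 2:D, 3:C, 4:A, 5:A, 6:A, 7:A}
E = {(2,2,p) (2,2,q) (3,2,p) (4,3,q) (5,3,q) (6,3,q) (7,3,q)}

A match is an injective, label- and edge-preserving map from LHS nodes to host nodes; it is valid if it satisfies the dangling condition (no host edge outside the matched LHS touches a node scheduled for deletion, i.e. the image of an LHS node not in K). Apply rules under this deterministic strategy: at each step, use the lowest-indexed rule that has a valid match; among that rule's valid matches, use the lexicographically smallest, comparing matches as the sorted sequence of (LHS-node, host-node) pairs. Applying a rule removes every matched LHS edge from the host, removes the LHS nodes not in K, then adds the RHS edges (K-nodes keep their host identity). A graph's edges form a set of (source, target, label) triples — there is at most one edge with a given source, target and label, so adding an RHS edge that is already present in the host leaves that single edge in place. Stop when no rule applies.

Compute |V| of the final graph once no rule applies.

[0] host  ⇒  8 nodes, 7 edges  {2-p->2 2-q->2 3-p->2 4-q->3 5-q->3 6-q->3 7-q->3}
[1] R1 @ {0↦1, 1↦4, 2↦3}  ⇒  7 nodes, 6 edges  {2-p->2 2-q->2 3-p->2 5-q->3 6-q->3 7-q->3}
[2] R1 @ {0↦1, 1↦5, 2↦3}  ⇒  6 nodes, 5 edges  {2-p->2 2-q->2 3-p->2 6-q->3 7-q->3}
[3] R1 @ {0↦1, 1↦6, 2↦3}  ⇒  5 nodes, 4 edges  {2-p->2 2-q->2 3-p->2 7-q->3}
[4] R1 @ {0↦1, 1↦7, 2↦3}  ⇒  4 nodes, 3 edges  {2-p->2 2-q->2 3-p->2}
halt: no rule applies after step 4
NF nodes: {0:A, 1:D, 2:D, 3:C}

Answer: 4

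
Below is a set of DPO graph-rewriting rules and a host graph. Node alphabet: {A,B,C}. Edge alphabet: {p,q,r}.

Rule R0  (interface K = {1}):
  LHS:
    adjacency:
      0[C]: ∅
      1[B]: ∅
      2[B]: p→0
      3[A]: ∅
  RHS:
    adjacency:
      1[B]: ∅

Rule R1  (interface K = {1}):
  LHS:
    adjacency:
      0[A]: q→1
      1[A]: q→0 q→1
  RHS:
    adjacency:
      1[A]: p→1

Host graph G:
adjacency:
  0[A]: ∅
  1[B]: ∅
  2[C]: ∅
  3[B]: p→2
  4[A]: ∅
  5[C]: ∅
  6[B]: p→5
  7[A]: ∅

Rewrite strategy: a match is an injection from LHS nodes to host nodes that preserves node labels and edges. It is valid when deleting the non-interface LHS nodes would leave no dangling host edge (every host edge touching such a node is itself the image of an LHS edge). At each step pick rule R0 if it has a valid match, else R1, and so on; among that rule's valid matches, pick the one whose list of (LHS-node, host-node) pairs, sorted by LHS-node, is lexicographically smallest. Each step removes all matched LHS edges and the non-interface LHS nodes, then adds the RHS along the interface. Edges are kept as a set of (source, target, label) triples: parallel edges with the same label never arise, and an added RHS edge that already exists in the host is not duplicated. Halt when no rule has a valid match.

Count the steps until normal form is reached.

start.  V:8 E:2  edges: 3-p->2 6-p->5
1. fire R0 via {0↦2, 1↦1, 2↦3, 3↦0}  →  V:5 E:1  edges: 6-p->5
2. fire R0 via {0↦5, 1↦1, 2↦6, 3↦4}  →  V:2 E:0  edges: ∅
normal form: no rule applies after step 2

Answer: 2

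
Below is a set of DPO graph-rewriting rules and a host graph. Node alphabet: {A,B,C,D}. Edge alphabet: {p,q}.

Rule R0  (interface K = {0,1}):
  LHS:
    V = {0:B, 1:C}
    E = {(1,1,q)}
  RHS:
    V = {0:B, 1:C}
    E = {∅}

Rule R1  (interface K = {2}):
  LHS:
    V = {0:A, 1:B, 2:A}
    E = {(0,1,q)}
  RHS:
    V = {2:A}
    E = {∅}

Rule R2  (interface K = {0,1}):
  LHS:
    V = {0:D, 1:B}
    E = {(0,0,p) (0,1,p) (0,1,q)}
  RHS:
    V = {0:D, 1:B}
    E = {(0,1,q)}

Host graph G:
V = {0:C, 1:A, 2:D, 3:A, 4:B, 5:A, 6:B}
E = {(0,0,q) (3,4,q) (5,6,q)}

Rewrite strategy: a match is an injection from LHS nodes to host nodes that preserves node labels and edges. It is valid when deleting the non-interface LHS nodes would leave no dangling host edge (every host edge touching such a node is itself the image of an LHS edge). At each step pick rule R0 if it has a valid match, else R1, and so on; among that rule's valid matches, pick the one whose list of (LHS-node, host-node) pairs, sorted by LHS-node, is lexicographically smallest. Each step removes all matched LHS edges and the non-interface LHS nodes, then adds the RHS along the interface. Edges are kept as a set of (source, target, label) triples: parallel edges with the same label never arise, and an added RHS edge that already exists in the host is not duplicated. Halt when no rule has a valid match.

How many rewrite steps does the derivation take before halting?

initial: |V|=7 |E|=3  E = 0-q->0 3-q->4 5-q->6
step 1: apply R0 at {0↦4, 1↦0}  → |V|=7 |E|=2  E = 3-q->4 5-q->6
step 2: apply R1 at {0↦3, 1↦4, 2↦1}  → |V|=5 |E|=1  E = 5-q->6
step 3: apply R1 at {0↦5, 1↦6, 2↦1}  → |V|=3 |E|=0  E = ∅
halt: no rule applies after step 3

Answer: 3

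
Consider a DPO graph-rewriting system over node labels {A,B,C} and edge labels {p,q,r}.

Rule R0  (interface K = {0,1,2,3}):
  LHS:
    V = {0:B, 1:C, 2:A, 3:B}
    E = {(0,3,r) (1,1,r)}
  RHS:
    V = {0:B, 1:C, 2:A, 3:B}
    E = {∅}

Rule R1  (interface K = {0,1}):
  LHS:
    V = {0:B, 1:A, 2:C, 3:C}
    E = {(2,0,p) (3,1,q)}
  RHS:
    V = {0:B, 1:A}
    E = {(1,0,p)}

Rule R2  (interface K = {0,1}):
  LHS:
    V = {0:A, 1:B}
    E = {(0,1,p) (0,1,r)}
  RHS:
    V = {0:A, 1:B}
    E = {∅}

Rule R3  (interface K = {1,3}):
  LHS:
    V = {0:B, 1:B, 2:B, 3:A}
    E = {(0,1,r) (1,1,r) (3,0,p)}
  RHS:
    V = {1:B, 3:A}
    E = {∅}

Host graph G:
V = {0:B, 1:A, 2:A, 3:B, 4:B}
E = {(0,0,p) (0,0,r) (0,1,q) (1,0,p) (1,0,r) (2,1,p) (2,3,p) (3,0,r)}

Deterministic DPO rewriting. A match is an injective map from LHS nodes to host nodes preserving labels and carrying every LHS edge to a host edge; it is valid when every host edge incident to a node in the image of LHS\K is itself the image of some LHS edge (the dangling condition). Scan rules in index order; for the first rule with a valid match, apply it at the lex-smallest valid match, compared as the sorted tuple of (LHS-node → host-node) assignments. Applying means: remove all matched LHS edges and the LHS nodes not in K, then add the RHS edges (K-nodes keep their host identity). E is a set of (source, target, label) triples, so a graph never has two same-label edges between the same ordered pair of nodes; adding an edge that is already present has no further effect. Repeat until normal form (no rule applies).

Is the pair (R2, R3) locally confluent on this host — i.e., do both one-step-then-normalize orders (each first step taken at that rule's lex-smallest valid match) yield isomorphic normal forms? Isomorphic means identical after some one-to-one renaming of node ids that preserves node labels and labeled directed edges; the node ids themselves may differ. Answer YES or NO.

Answer: YES

Rewrite trace:
branch R2-first: apply at {0↦1, 1↦0} → |E|=6, then 1 more step(s) → NF |V|=3 |E|=3 V={0:B, 1:A, 2:A} E=0-p->0 0-q->1 2-p->1
branch R3-first: apply at {0↦3, 1↦0, 2↦4, 3↦2} → |E|=5, then 1 more step(s) → NF |V|=3 |E|=3 V={0:B, 1:A, 2:A} E=0-p->0 0-q->1 2-p->1
graphs isomorphic (equal up to label-preserving node renaming)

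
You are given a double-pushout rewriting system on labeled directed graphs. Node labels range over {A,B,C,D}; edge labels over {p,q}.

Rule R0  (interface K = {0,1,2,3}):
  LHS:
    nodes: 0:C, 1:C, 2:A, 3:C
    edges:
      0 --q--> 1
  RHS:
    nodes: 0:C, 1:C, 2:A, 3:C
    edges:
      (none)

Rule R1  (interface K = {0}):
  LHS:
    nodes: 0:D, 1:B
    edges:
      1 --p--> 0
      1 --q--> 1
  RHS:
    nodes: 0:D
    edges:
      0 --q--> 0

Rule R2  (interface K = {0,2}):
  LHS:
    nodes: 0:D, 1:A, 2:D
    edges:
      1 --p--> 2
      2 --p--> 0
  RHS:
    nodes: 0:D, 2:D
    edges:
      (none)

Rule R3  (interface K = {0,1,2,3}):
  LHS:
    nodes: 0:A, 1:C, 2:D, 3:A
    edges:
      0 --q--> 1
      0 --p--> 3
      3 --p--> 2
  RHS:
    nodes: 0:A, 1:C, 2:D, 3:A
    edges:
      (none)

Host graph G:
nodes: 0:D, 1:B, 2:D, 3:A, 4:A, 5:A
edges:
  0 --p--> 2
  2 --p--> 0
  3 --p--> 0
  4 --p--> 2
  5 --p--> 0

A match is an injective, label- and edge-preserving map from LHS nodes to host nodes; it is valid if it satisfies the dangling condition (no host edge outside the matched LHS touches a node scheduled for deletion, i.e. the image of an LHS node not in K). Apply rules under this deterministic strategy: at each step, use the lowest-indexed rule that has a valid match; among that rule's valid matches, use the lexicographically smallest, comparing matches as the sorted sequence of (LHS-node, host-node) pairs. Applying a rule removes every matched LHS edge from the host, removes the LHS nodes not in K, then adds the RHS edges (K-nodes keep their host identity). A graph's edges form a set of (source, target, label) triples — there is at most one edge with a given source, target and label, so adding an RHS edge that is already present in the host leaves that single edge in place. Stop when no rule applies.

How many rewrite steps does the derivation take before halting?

Answer: 2

Derivation:
[0] host  ⇒  6 nodes, 5 edges  {0-p->2 2-p->0 3-p->0 4-p->2 5-p->0}
[1] R2 @ {0↦0, 1↦4, 2↦2}  ⇒  5 nodes, 3 edges  {0-p->2 3-p->0 5-p->0}
[2] R2 @ {0↦2, 1↦3, 2↦0}  ⇒  4 nodes, 1 edges  {5-p->0}
final graph: no rule applies after step 2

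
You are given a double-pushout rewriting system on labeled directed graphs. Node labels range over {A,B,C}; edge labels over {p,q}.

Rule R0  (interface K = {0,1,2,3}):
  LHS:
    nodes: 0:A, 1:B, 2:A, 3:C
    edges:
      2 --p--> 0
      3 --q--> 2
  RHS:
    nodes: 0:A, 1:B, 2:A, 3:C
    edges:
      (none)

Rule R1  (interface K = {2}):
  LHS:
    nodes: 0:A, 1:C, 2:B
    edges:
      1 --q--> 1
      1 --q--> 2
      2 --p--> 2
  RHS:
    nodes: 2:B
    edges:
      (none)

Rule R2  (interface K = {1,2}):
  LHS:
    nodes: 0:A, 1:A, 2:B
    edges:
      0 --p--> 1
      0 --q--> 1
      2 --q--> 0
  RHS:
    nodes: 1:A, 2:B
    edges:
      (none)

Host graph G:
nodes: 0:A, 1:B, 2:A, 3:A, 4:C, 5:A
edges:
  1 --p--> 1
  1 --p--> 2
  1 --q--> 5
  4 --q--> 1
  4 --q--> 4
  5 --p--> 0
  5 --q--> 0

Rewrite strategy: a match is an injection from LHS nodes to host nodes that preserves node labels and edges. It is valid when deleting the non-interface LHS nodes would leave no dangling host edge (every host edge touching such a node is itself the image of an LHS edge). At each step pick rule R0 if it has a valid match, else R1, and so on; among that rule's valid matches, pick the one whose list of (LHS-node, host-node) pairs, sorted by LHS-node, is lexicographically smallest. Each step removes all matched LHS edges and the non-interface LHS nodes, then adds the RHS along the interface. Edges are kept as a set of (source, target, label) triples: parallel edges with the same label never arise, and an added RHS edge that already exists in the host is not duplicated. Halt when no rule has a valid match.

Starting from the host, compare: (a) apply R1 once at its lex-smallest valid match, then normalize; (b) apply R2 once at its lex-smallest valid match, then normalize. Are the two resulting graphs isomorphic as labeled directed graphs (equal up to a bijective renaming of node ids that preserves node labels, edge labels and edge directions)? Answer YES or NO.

Answer: YES

Steps:
branch R1-first: apply at {0↦3, 1↦4, 2↦1} → |E|=4, then 1 more step(s) → NF |V|=3 |E|=1 V={0:A, 1:B, 2:A} E=1-p->2
branch R2-first: apply at {0↦5, 1↦0, 2↦1} → |E|=4, then 1 more step(s) → NF |V|=3 |E|=1 V={1:B, 2:A, 3:A} E=1-p->2
graphs isomorphic (equal up to label-preserving node renaming)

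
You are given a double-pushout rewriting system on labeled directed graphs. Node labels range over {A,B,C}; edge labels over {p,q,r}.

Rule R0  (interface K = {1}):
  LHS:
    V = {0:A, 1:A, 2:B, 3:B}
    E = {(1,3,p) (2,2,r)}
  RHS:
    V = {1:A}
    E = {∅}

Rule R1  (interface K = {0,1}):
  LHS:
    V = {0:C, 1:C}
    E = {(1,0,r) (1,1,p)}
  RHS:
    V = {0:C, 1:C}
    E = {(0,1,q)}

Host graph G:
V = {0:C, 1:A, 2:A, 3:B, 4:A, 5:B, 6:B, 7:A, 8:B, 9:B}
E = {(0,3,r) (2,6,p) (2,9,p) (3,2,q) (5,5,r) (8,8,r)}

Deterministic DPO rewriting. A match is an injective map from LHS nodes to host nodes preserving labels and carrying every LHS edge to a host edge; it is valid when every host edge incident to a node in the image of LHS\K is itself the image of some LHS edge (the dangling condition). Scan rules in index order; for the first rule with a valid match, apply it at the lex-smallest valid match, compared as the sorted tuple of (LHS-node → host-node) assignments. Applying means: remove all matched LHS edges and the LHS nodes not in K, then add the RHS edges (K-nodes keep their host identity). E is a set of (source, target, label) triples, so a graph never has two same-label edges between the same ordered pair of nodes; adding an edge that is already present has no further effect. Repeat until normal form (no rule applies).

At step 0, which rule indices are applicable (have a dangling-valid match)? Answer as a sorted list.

R0: 12 valid matches — {0↦1, 1↦2, 2↦5, 3↦6}, {0↦1, 1↦2, 2↦5, 3↦9}, {0↦1, 1↦2, 2↦8, 3↦6} (+9 more)
R1: no valid match — LHS pattern not found

Answer: [R0]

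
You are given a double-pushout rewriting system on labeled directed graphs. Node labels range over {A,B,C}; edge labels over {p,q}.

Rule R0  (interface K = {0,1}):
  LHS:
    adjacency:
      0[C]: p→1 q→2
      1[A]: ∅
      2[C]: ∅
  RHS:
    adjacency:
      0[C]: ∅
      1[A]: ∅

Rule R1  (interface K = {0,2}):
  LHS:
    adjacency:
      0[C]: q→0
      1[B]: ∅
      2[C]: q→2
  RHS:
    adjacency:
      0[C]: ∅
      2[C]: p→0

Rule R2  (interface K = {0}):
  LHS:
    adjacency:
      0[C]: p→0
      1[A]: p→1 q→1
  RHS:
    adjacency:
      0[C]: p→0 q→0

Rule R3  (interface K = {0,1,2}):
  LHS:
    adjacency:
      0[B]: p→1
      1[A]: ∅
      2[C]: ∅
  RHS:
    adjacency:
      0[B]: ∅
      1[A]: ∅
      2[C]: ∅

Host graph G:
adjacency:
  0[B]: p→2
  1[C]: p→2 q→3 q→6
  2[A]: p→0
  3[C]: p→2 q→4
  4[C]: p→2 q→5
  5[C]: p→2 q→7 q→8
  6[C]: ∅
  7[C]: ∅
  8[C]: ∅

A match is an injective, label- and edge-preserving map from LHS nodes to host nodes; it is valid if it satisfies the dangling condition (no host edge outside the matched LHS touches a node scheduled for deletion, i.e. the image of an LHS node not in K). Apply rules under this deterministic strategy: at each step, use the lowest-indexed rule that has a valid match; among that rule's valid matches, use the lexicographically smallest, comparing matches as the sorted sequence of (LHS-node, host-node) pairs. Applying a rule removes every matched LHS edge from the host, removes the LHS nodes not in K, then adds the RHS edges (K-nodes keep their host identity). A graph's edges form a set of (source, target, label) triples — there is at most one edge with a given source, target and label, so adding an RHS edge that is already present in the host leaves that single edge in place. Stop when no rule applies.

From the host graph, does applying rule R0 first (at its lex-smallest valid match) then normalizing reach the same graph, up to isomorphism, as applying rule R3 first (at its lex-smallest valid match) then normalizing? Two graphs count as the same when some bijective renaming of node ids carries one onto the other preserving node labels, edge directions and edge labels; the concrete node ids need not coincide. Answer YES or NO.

Answer: YES

Rewrite trace:
branch R0-first: apply at {0↦1, 1↦2, 2↦6} → |E|=10, then 2 more step(s) → NF |V|=7 |E|=7 V={0:B, 1:C, 2:A, 3:C, 4:C, 5:C, 8:C} E=1-q->3 2-p->0 3-p->2 3-q->4 4-p->2 4-q->5 5-q->8
branch R3-first: apply at {0↦0, 1↦2, 2↦1} → |E|=11, then 2 more step(s) → NF |V|=7 |E|=7 V={0:B, 1:C, 2:A, 3:C, 4:C, 5:C, 8:C} E=1-q->3 2-p->0 3-p->2 3-q->4 4-p->2 4-q->5 5-q->8
graphs isomorphic (equal up to label-preserving node renaming)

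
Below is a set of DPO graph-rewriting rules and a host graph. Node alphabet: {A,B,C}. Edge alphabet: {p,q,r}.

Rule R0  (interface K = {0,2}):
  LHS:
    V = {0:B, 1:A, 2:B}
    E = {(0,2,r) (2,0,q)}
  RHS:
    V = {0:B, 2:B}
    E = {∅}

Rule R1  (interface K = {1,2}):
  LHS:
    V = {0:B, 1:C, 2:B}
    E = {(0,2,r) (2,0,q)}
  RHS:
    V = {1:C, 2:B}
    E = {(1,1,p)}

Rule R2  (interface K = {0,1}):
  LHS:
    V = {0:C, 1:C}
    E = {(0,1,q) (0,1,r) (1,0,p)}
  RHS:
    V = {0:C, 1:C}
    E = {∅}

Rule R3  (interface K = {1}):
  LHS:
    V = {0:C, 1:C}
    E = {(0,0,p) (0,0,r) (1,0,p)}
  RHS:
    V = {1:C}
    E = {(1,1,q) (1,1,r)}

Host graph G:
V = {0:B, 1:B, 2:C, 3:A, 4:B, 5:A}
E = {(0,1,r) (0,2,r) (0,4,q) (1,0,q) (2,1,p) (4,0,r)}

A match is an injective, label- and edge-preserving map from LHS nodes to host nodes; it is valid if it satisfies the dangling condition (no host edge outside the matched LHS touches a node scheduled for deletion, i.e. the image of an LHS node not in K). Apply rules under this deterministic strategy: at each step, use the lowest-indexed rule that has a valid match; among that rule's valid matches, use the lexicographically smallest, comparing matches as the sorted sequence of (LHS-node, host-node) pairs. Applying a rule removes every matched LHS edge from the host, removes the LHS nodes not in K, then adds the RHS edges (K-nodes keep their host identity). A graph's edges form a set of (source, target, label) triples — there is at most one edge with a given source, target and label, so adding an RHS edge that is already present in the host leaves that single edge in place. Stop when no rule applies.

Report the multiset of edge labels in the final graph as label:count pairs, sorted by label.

initial: |V|=6 |E|=6  E = 0-r->1 0-r->2 0-q->4 1-q->0 2-p->1 4-r->0
step 1: apply R0 at {0↦0, 1↦3, 2↦1}  → |V|=5 |E|=4  E = 0-r->2 0-q->4 2-p->1 4-r->0
step 2: apply R0 at {0↦4, 1↦5, 2↦0}  → |V|=4 |E|=2  E = 0-r->2 2-p->1
final graph: no rule applies after step 2
NF edges: [(0, 2, 'r'), (2, 1, 'p')]

Answer: p:1 r:1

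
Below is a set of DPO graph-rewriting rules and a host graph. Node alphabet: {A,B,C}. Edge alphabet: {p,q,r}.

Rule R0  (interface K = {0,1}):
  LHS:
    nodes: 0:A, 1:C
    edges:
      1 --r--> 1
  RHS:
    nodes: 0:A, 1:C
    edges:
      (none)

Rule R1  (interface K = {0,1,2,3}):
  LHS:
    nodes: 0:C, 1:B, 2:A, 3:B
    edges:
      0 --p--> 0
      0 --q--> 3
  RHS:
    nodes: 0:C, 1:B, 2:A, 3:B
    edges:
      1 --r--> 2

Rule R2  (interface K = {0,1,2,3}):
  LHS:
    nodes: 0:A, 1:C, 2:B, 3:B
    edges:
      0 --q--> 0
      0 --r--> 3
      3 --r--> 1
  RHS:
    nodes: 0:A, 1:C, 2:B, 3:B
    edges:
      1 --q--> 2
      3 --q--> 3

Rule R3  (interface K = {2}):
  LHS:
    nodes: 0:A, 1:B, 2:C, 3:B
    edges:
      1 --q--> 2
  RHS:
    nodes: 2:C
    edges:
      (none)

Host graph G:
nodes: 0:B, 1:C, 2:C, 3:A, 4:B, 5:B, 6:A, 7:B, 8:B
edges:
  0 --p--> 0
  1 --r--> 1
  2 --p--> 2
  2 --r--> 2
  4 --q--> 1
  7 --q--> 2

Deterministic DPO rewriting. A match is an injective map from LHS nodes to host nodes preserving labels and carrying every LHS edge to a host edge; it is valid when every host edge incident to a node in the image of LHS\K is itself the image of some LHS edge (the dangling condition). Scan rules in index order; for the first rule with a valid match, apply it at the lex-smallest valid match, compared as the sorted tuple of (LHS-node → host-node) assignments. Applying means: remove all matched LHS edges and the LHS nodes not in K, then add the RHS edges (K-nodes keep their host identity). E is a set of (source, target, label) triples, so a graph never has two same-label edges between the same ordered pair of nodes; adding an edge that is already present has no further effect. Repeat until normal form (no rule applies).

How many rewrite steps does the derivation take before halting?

[0] host  ⇒  9 nodes, 6 edges  {0-p->0 1-r->1 2-p->2 2-r->2 4-q->1 7-q->2}
[1] R0 @ {0↦3, 1↦1}  ⇒  9 nodes, 5 edges  {0-p->0 2-p->2 2-r->2 4-q->1 7-q->2}
[2] R0 @ {0↦3, 1↦2}  ⇒  9 nodes, 4 edges  {0-p->0 2-p->2 4-q->1 7-q->2}
[3] R3 @ {0↦3, 1↦4, 2↦1, 3↦5}  ⇒  6 nodes, 3 edges  {0-p->0 2-p->2 7-q->2}
[4] R3 @ {0↦6, 1↦7, 2↦2, 3↦8}  ⇒  3 nodes, 2 edges  {0-p->0 2-p->2}
halt: no rule applies after step 4

Answer: 4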